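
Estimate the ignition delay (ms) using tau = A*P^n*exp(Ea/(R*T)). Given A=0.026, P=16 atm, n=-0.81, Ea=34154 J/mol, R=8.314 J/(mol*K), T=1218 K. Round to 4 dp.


tau = A * P^n * exp(Ea/(R*T))
P^n = 16^(-0.81) = 0.10584316
Ea/(R*T) = 34154/(8.314*1218) = 3.372751
exp(Ea/(R*T)) = 29.158629
tau = 0.026 * 0.10584316 * 29.158629 = 0.0802 ms


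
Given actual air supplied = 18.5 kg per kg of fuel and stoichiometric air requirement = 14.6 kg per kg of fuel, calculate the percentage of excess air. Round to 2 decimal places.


Excess air = actual - stoichiometric = 18.5 - 14.6 = 3.90 kg/kg fuel
Excess air % = (excess / stoich) * 100 = (3.90 / 14.6) * 100 = 26.71%


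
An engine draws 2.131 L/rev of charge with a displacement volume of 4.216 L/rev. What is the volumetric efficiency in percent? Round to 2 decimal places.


eta_v = (V_actual / V_disp) * 100
Ratio = 2.131 / 4.216 = 0.5055
eta_v = 0.5055 * 100 = 50.55%


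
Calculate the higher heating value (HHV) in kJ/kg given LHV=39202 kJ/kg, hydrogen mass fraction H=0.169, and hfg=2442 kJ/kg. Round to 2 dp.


HHV = LHV + hfg * 9 * H
Water addition = 2442 * 9 * 0.169 = 3714.282 kJ/kg
HHV = 39202 + 3714.282 = 42916.28 kJ/kg


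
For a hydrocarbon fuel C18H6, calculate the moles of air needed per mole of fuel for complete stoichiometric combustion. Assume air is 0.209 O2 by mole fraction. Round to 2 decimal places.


Balanced combustion: C18H6 + 19.5 O2 -> 18 CO2 + 3 H2O
O2 needed = C + H/4 = 18 + 6/4 = 19.50 moles
Air moles = O2 / 0.209 = 19.50 / 0.209 = 93.30 moles air


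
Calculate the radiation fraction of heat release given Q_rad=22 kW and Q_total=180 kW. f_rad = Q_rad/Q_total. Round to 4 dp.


f_rad = Q_rad / Q_total
f_rad = 22 / 180 = 0.1222


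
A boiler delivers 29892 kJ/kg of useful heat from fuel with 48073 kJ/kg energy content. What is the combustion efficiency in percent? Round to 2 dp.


Efficiency = (Q_useful / Q_fuel) * 100
Efficiency = (29892 / 48073) * 100
Efficiency = 0.6218 * 100 = 62.18%


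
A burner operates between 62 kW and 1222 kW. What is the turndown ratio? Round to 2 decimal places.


TDR = Q_max / Q_min
TDR = 1222 / 62 = 19.71


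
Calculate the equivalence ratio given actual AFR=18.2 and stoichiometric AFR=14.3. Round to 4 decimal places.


phi = AFR_stoich / AFR_actual
phi = 14.3 / 18.2 = 0.7857


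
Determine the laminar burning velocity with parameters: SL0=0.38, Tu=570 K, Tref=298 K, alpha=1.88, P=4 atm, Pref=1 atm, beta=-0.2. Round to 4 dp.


SL = SL0 * (Tu/Tref)^alpha * (P/Pref)^beta
T ratio = 570/298 = 1.91275168
(T ratio)^alpha = 1.91275168^1.88 = 3.384684
(P/Pref)^beta = 4^(-0.2) = 0.757858
SL = 0.38 * 3.384684 * 0.757858 = 0.9747 m/s


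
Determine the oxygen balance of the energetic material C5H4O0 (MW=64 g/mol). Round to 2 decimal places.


OB = -1600 * (2C + H/2 - O) / MW
Inner = 2*5 + 4/2 - 0 = 12.00
OB = -1600 * 12.00 / 64 = -300.00%


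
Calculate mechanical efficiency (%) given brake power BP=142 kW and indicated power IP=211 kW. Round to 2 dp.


eta_mech = (BP / IP) * 100
Ratio = 142 / 211 = 0.6730
eta_mech = 0.6730 * 100 = 67.30%


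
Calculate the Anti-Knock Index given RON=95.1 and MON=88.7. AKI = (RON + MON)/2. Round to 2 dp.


AKI = (RON + MON) / 2
AKI = (95.1 + 88.7) / 2
AKI = 183.8 / 2 = 91.90


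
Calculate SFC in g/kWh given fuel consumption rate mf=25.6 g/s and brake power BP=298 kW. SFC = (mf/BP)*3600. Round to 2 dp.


SFC = (mf / BP) * 3600
Rate = 25.6 / 298 = 0.085906 g/(s*kW)
SFC = 0.085906 * 3600 = 309.26 g/kWh


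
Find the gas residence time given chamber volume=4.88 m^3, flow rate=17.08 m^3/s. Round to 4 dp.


tau = V / Q_flow
tau = 4.88 / 17.08 = 0.2857 s


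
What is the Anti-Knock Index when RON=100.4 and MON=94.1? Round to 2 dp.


AKI = (RON + MON) / 2
AKI = (100.4 + 94.1) / 2
AKI = 194.5 / 2 = 97.25


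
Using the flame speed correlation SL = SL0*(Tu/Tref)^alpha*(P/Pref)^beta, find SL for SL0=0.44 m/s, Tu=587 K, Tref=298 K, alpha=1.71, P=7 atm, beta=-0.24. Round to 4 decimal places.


SL = SL0 * (Tu/Tref)^alpha * (P/Pref)^beta
T ratio = 587/298 = 1.96979866
(T ratio)^alpha = 1.96979866^1.71 = 3.187582
(P/Pref)^beta = 7^(-0.24) = 0.626869
SL = 0.44 * 3.187582 * 0.626869 = 0.8792 m/s


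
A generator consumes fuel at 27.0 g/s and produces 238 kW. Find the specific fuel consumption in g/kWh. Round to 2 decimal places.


SFC = (mf / BP) * 3600
Rate = 27.0 / 238 = 0.113445 g/(s*kW)
SFC = 0.113445 * 3600 = 408.40 g/kWh


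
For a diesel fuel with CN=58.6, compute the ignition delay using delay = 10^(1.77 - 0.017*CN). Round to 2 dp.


delay = 10^(1.77 - 0.017*CN)
Exponent = 1.77 - 0.017*58.6 = 0.7738
delay = 10^0.7738 = 5.94 ms


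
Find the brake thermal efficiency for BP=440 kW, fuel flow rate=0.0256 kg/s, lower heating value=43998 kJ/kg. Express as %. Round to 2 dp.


eta_BTE = (BP / (mf * LHV)) * 100
Denominator = 0.0256 * 43998 = 1126.3488 kW
eta_BTE = (440 / 1126.3488) * 100 = 39.06%


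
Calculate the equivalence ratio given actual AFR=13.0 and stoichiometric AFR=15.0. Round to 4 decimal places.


phi = AFR_stoich / AFR_actual
phi = 15.0 / 13.0 = 1.1538


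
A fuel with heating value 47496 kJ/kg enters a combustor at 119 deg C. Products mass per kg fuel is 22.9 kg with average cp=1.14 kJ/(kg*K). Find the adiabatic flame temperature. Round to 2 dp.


T_ad = T_in + Hc / (m_p * cp)
Denominator = 22.9 * 1.14 = 26.1060
Temperature rise = 47496 / 26.1060 = 1819.35 K
T_ad = 119 + 1819.35 = 1938.35 deg C


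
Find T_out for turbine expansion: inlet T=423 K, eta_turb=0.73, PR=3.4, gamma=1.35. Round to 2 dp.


T_out = T_in * (1 - eta * (1 - PR^(-(gamma-1)/gamma)))
Exponent = -(1.35-1)/1.35 = -0.25925926
PR^exp = 3.4^(-0.25925926) = 0.72813041
Factor = 1 - 0.73*(1 - 0.72813041) = 0.80153520
T_out = 423 * 0.80153520 = 339.05 K


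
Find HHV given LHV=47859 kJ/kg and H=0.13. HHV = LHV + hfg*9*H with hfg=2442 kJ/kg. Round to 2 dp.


HHV = LHV + hfg * 9 * H
Water addition = 2442 * 9 * 0.13 = 2857.140 kJ/kg
HHV = 47859 + 2857.140 = 50716.14 kJ/kg


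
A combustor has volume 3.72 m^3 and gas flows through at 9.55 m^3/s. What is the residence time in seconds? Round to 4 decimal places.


tau = V / Q_flow
tau = 3.72 / 9.55 = 0.3895 s


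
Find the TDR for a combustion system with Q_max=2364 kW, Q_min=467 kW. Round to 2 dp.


TDR = Q_max / Q_min
TDR = 2364 / 467 = 5.06


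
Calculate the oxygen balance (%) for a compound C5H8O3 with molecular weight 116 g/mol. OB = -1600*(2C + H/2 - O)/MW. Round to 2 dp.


OB = -1600 * (2C + H/2 - O) / MW
Inner = 2*5 + 8/2 - 3 = 11.00
OB = -1600 * 11.00 / 116 = -151.72%


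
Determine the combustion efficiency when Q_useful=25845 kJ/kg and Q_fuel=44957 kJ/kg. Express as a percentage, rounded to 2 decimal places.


Efficiency = (Q_useful / Q_fuel) * 100
Efficiency = (25845 / 44957) * 100
Efficiency = 0.5749 * 100 = 57.49%


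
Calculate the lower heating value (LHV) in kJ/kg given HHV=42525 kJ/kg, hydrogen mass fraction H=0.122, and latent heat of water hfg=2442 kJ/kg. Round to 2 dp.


LHV = HHV - hfg * 9 * H
Water correction = 2442 * 9 * 0.122 = 2681.316 kJ/kg
LHV = 42525 - 2681.316 = 39843.68 kJ/kg


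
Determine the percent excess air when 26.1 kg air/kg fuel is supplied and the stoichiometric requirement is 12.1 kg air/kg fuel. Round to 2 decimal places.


Excess air = actual - stoichiometric = 26.1 - 12.1 = 14.00 kg/kg fuel
Excess air % = (excess / stoich) * 100 = (14.00 / 12.1) * 100 = 115.70%


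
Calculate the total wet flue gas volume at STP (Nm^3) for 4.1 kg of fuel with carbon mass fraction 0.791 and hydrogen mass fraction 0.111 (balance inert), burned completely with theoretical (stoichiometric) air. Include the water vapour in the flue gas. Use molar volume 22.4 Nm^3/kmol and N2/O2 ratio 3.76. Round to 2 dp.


Per kg fuel: CO2 = (C/12 kmol)*22.4 = (0.791/12)*22.4 = 1.47653 Nm^3
Per kg fuel: H2O = (H/2 kmol)*22.4 = (0.111/2)*22.4 = 1.24320 Nm^3
O2 needed per kg fuel = C/12 + H/4 = 0.791/12 + 0.111/4 = 0.09366667 kmol
Per kg fuel: N2 = O2*3.76*22.4 = 0.09366667*3.76*22.4 = 7.88898 Nm^3
Total per kg = 1.47653 + 1.24320 + 7.88898 = 10.60871 Nm^3
Total = 10.60871 * 4.1 = 43.50 Nm^3


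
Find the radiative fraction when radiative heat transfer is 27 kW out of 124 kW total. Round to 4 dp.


f_rad = Q_rad / Q_total
f_rad = 27 / 124 = 0.2177


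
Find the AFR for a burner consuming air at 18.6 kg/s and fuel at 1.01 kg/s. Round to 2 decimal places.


AFR = m_air / m_fuel
AFR = 18.6 / 1.01 = 18.42


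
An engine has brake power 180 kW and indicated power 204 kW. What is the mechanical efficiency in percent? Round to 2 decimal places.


eta_mech = (BP / IP) * 100
Ratio = 180 / 204 = 0.8824
eta_mech = 0.8824 * 100 = 88.24%


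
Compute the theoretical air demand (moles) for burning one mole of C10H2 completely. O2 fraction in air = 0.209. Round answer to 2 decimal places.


Balanced combustion: C10H2 + 10.5 O2 -> 10 CO2 + 1 H2O
O2 needed = C + H/4 = 10 + 2/4 = 10.50 moles
Air moles = O2 / 0.209 = 10.50 / 0.209 = 50.24 moles air


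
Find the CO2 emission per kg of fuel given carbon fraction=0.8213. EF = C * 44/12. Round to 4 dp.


EF = C_frac * (M_CO2 / M_C)
EF = 0.8213 * (44/12)
EF = 0.8213 * 3.666667 = 3.0114 kg_CO2/kg_fuel


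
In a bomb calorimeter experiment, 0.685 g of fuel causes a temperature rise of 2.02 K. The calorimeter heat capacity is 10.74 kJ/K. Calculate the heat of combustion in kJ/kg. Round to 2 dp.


Hc = C_cal * delta_T / m_fuel
Q_released = 10.74 * 2.02 = 21.6948 kJ
m_fuel = 0.685 g = 0.685/1000 kg = 0.000685 kg
Hc = 21.6948 / 0.000685 = 31671.24 kJ/kg


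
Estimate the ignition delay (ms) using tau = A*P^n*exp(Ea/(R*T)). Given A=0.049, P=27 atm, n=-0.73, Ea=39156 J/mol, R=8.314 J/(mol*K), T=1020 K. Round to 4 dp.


tau = A * P^n * exp(Ea/(R*T))
P^n = 27^(-0.73) = 0.09017880
Ea/(R*T) = 39156/(8.314*1020) = 4.617300
exp(Ea/(R*T)) = 101.220406
tau = 0.049 * 0.09017880 * 101.220406 = 0.4473 ms


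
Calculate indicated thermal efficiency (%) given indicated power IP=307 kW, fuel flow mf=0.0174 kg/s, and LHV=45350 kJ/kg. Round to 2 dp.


eta_ith = (IP / (mf * LHV)) * 100
Denominator = 0.0174 * 45350 = 789.0900 kW
eta_ith = (307 / 789.0900) * 100 = 38.91%


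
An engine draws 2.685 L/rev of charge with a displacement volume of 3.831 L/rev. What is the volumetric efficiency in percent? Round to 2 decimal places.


eta_v = (V_actual / V_disp) * 100
Ratio = 2.685 / 3.831 = 0.7009
eta_v = 0.7009 * 100 = 70.09%


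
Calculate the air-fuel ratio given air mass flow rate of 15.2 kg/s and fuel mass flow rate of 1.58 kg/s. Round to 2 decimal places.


AFR = m_air / m_fuel
AFR = 15.2 / 1.58 = 9.62


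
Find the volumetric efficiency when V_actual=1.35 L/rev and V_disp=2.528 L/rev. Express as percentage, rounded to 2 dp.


eta_v = (V_actual / V_disp) * 100
Ratio = 1.35 / 2.528 = 0.5340
eta_v = 0.5340 * 100 = 53.40%


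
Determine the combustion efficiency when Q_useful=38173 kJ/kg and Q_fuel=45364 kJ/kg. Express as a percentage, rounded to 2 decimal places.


Efficiency = (Q_useful / Q_fuel) * 100
Efficiency = (38173 / 45364) * 100
Efficiency = 0.8415 * 100 = 84.15%


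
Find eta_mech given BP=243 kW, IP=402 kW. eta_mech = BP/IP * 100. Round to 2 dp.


eta_mech = (BP / IP) * 100
Ratio = 243 / 402 = 0.6045
eta_mech = 0.6045 * 100 = 60.45%


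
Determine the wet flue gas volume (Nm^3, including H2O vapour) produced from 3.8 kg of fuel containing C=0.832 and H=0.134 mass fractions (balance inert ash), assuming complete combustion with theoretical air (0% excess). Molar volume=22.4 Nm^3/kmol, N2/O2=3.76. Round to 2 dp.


Per kg fuel: CO2 = (C/12 kmol)*22.4 = (0.832/12)*22.4 = 1.55307 Nm^3
Per kg fuel: H2O = (H/2 kmol)*22.4 = (0.134/2)*22.4 = 1.50080 Nm^3
O2 needed per kg fuel = C/12 + H/4 = 0.832/12 + 0.134/4 = 0.10283333 kmol
Per kg fuel: N2 = O2*3.76*22.4 = 0.10283333*3.76*22.4 = 8.66103 Nm^3
Total per kg = 1.55307 + 1.50080 + 8.66103 = 11.71490 Nm^3
Total = 11.71490 * 3.8 = 44.52 Nm^3


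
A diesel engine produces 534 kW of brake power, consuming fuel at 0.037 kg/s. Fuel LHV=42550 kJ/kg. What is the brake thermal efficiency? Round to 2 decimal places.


eta_BTE = (BP / (mf * LHV)) * 100
Denominator = 0.037 * 42550 = 1574.3500 kW
eta_BTE = (534 / 1574.3500) * 100 = 33.92%


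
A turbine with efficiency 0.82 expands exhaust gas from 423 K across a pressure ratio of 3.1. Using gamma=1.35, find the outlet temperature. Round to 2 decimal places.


T_out = T_in * (1 - eta * (1 - PR^(-(gamma-1)/gamma)))
Exponent = -(1.35-1)/1.35 = -0.25925926
PR^exp = 3.1^(-0.25925926) = 0.74577862
Factor = 1 - 0.82*(1 - 0.74577862) = 0.79153847
T_out = 423 * 0.79153847 = 334.82 K


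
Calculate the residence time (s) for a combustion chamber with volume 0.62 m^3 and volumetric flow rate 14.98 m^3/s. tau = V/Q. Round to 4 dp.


tau = V / Q_flow
tau = 0.62 / 14.98 = 0.0414 s


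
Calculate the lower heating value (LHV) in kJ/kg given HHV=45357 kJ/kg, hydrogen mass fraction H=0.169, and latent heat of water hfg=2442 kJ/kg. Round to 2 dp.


LHV = HHV - hfg * 9 * H
Water correction = 2442 * 9 * 0.169 = 3714.282 kJ/kg
LHV = 45357 - 3714.282 = 41642.72 kJ/kg


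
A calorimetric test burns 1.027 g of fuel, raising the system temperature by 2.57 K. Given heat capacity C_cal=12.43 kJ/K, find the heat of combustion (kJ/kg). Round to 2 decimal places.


Hc = C_cal * delta_T / m_fuel
Q_released = 12.43 * 2.57 = 31.9451 kJ
m_fuel = 1.027 g = 1.027/1000 kg = 0.001027 kg
Hc = 31.9451 / 0.001027 = 31105.26 kJ/kg


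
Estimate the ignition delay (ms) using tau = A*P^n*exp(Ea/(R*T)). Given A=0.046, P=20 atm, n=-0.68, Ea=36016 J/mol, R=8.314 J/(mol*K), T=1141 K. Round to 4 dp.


tau = A * P^n * exp(Ea/(R*T))
P^n = 20^(-0.68) = 0.13040661
Ea/(R*T) = 36016/(8.314*1141) = 3.796643
exp(Ea/(R*T)) = 44.551394
tau = 0.046 * 0.13040661 * 44.551394 = 0.2673 ms


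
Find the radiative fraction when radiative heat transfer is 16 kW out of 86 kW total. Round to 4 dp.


f_rad = Q_rad / Q_total
f_rad = 16 / 86 = 0.1860


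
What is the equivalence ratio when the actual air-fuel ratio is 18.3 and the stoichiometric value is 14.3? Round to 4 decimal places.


phi = AFR_stoich / AFR_actual
phi = 14.3 / 18.3 = 0.7814


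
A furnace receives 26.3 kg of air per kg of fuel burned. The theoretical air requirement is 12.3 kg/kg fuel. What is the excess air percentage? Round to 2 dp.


Excess air = actual - stoichiometric = 26.3 - 12.3 = 14.00 kg/kg fuel
Excess air % = (excess / stoich) * 100 = (14.00 / 12.3) * 100 = 113.82%


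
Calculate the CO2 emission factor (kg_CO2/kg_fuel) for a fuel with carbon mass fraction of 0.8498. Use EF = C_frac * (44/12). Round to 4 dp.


EF = C_frac * (M_CO2 / M_C)
EF = 0.8498 * (44/12)
EF = 0.8498 * 3.666667 = 3.1159 kg_CO2/kg_fuel


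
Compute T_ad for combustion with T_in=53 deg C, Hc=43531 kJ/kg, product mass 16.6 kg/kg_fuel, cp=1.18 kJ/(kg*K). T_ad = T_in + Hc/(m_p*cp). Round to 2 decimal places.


T_ad = T_in + Hc / (m_p * cp)
Denominator = 16.6 * 1.18 = 19.5880
Temperature rise = 43531 / 19.5880 = 2222.33 K
T_ad = 53 + 2222.33 = 2275.33 deg C


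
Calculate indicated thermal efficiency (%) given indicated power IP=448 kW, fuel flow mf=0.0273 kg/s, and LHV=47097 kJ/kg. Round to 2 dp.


eta_ith = (IP / (mf * LHV)) * 100
Denominator = 0.0273 * 47097 = 1285.7481 kW
eta_ith = (448 / 1285.7481) * 100 = 34.84%


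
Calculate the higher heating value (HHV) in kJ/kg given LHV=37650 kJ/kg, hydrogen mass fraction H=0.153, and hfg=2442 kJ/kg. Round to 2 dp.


HHV = LHV + hfg * 9 * H
Water addition = 2442 * 9 * 0.153 = 3362.634 kJ/kg
HHV = 37650 + 3362.634 = 41012.63 kJ/kg


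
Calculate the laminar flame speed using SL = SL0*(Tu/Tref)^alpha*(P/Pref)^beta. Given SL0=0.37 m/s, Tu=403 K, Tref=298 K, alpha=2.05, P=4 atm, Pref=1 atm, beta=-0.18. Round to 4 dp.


SL = SL0 * (Tu/Tref)^alpha * (P/Pref)^beta
T ratio = 403/298 = 1.35234899
(T ratio)^alpha = 1.35234899^2.05 = 1.856658
(P/Pref)^beta = 4^(-0.18) = 0.779165
SL = 0.37 * 1.856658 * 0.779165 = 0.5353 m/s


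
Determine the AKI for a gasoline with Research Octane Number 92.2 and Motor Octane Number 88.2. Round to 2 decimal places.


AKI = (RON + MON) / 2
AKI = (92.2 + 88.2) / 2
AKI = 180.4 / 2 = 90.20


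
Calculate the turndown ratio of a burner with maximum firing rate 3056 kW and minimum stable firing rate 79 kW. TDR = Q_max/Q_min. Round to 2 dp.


TDR = Q_max / Q_min
TDR = 3056 / 79 = 38.68


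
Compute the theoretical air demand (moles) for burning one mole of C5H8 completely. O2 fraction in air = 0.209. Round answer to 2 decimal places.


Balanced combustion: C5H8 + 7 O2 -> 5 CO2 + 4 H2O
O2 needed = C + H/4 = 5 + 8/4 = 7.00 moles
Air moles = O2 / 0.209 = 7.00 / 0.209 = 33.49 moles air


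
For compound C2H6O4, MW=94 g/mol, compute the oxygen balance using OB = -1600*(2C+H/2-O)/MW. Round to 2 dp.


OB = -1600 * (2C + H/2 - O) / MW
Inner = 2*2 + 6/2 - 4 = 3.00
OB = -1600 * 3.00 / 94 = -51.06%


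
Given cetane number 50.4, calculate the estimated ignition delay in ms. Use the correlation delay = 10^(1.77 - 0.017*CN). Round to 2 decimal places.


delay = 10^(1.77 - 0.017*CN)
Exponent = 1.77 - 0.017*50.4 = 0.9132
delay = 10^0.9132 = 8.19 ms


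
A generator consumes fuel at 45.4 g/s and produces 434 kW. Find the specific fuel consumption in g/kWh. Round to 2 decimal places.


SFC = (mf / BP) * 3600
Rate = 45.4 / 434 = 0.104608 g/(s*kW)
SFC = 0.104608 * 3600 = 376.59 g/kWh


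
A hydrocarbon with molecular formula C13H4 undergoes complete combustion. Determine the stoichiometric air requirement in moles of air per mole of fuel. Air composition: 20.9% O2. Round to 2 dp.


Balanced combustion: C13H4 + 14 O2 -> 13 CO2 + 2 H2O
O2 needed = C + H/4 = 13 + 4/4 = 14.00 moles
Air moles = O2 / 0.209 = 14.00 / 0.209 = 66.99 moles air


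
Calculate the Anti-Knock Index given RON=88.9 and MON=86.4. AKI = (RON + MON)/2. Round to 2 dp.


AKI = (RON + MON) / 2
AKI = (88.9 + 86.4) / 2
AKI = 175.3 / 2 = 87.65


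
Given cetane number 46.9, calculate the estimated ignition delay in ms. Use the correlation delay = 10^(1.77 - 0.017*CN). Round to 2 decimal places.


delay = 10^(1.77 - 0.017*CN)
Exponent = 1.77 - 0.017*46.9 = 0.9727
delay = 10^0.9727 = 9.39 ms


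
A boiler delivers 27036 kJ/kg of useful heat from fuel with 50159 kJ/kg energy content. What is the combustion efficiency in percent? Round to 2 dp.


Efficiency = (Q_useful / Q_fuel) * 100
Efficiency = (27036 / 50159) * 100
Efficiency = 0.5390 * 100 = 53.90%


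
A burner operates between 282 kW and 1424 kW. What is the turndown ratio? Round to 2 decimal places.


TDR = Q_max / Q_min
TDR = 1424 / 282 = 5.05


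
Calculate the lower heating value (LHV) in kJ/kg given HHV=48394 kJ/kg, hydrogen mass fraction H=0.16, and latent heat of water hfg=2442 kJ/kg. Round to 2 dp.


LHV = HHV - hfg * 9 * H
Water correction = 2442 * 9 * 0.16 = 3516.480 kJ/kg
LHV = 48394 - 3516.480 = 44877.52 kJ/kg


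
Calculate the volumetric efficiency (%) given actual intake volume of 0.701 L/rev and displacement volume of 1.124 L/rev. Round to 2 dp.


eta_v = (V_actual / V_disp) * 100
Ratio = 0.701 / 1.124 = 0.6237
eta_v = 0.6237 * 100 = 62.37%


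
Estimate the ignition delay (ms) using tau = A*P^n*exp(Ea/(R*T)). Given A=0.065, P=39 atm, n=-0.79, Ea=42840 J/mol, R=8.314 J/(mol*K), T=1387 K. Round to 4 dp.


tau = A * P^n * exp(Ea/(R*T))
P^n = 39^(-0.79) = 0.05534252
Ea/(R*T) = 42840/(8.314*1387) = 3.715036
exp(Ea/(R*T)) = 41.060049
tau = 0.065 * 0.05534252 * 41.060049 = 0.1477 ms


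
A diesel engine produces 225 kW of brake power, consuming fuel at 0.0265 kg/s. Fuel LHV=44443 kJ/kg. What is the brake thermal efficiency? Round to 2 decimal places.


eta_BTE = (BP / (mf * LHV)) * 100
Denominator = 0.0265 * 44443 = 1177.7395 kW
eta_BTE = (225 / 1177.7395) * 100 = 19.10%


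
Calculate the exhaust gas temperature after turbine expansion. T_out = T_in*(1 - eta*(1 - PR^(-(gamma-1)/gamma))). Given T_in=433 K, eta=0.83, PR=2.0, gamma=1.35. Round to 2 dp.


T_out = T_in * (1 - eta * (1 - PR^(-(gamma-1)/gamma)))
Exponent = -(1.35-1)/1.35 = -0.25925926
PR^exp = 2.0^(-0.25925926) = 0.83551680
Factor = 1 - 0.83*(1 - 0.83551680) = 0.86347894
T_out = 433 * 0.86347894 = 373.89 K


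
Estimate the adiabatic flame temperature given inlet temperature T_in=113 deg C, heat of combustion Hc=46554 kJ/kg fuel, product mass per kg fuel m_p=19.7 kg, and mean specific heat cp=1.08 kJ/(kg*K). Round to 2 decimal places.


T_ad = T_in + Hc / (m_p * cp)
Denominator = 19.7 * 1.08 = 21.2760
Temperature rise = 46554 / 21.2760 = 2188.10 K
T_ad = 113 + 2188.10 = 2301.10 deg C


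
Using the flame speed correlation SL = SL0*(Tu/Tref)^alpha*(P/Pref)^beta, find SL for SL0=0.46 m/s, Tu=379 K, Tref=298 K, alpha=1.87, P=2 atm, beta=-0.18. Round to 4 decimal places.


SL = SL0 * (Tu/Tref)^alpha * (P/Pref)^beta
T ratio = 379/298 = 1.27181208
(T ratio)^alpha = 1.27181208^1.87 = 1.567729
(P/Pref)^beta = 2^(-0.18) = 0.882703
SL = 0.46 * 1.567729 * 0.882703 = 0.6366 m/s


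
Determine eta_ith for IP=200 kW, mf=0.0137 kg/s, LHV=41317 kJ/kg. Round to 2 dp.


eta_ith = (IP / (mf * LHV)) * 100
Denominator = 0.0137 * 41317 = 566.0429 kW
eta_ith = (200 / 566.0429) * 100 = 35.33%


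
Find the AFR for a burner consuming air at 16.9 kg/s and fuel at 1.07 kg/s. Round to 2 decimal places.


AFR = m_air / m_fuel
AFR = 16.9 / 1.07 = 15.79


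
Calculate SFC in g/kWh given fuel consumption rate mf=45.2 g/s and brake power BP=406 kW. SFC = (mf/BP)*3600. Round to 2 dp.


SFC = (mf / BP) * 3600
Rate = 45.2 / 406 = 0.111330 g/(s*kW)
SFC = 0.111330 * 3600 = 400.79 g/kWh


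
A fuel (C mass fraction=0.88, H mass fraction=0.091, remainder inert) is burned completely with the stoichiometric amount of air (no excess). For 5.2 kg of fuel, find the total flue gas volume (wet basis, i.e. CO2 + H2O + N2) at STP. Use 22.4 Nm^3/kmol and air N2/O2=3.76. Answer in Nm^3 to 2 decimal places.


Per kg fuel: CO2 = (C/12 kmol)*22.4 = (0.88/12)*22.4 = 1.64267 Nm^3
Per kg fuel: H2O = (H/2 kmol)*22.4 = (0.091/2)*22.4 = 1.01920 Nm^3
O2 needed per kg fuel = C/12 + H/4 = 0.88/12 + 0.091/4 = 0.09608333 kmol
Per kg fuel: N2 = O2*3.76*22.4 = 0.09608333*3.76*22.4 = 8.09252 Nm^3
Total per kg = 1.64267 + 1.01920 + 8.09252 = 10.75439 Nm^3
Total = 10.75439 * 5.2 = 55.92 Nm^3


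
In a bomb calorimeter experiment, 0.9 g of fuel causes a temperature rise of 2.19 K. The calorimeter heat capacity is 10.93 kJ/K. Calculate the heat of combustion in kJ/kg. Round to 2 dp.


Hc = C_cal * delta_T / m_fuel
Q_released = 10.93 * 2.19 = 23.9367 kJ
m_fuel = 0.9 g = 0.9/1000 kg = 0.000900 kg
Hc = 23.9367 / 0.000900 = 26596.33 kJ/kg


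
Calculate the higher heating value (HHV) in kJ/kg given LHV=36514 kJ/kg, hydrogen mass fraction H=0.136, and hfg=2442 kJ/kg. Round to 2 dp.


HHV = LHV + hfg * 9 * H
Water addition = 2442 * 9 * 0.136 = 2989.008 kJ/kg
HHV = 36514 + 2989.008 = 39503.01 kJ/kg


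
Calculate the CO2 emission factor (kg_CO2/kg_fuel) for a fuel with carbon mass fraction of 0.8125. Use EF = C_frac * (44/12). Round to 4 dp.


EF = C_frac * (M_CO2 / M_C)
EF = 0.8125 * (44/12)
EF = 0.8125 * 3.666667 = 2.9792 kg_CO2/kg_fuel


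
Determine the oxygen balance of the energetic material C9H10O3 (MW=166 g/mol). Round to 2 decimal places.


OB = -1600 * (2C + H/2 - O) / MW
Inner = 2*9 + 10/2 - 3 = 20.00
OB = -1600 * 20.00 / 166 = -192.77%


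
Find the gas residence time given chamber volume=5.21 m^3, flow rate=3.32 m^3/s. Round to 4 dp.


tau = V / Q_flow
tau = 5.21 / 3.32 = 1.5693 s


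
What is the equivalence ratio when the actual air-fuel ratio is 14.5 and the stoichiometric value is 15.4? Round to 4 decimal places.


phi = AFR_stoich / AFR_actual
phi = 15.4 / 14.5 = 1.0621


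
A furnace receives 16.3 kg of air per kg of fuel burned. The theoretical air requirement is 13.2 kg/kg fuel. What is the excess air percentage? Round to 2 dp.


Excess air = actual - stoichiometric = 16.3 - 13.2 = 3.10 kg/kg fuel
Excess air % = (excess / stoich) * 100 = (3.10 / 13.2) * 100 = 23.48%


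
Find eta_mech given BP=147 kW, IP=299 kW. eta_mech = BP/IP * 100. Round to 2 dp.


eta_mech = (BP / IP) * 100
Ratio = 147 / 299 = 0.4916
eta_mech = 0.4916 * 100 = 49.16%


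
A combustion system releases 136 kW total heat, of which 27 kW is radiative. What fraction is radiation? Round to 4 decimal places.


f_rad = Q_rad / Q_total
f_rad = 27 / 136 = 0.1985


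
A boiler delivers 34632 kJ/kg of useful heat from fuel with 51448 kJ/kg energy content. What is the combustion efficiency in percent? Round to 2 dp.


Efficiency = (Q_useful / Q_fuel) * 100
Efficiency = (34632 / 51448) * 100
Efficiency = 0.6731 * 100 = 67.31%


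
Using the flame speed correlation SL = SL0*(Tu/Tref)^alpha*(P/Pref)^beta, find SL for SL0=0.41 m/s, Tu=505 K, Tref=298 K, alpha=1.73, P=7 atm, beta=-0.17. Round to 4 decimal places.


SL = SL0 * (Tu/Tref)^alpha * (P/Pref)^beta
T ratio = 505/298 = 1.69463087
(T ratio)^alpha = 1.69463087^1.73 = 2.490577
(P/Pref)^beta = 7^(-0.17) = 0.718345
SL = 0.41 * 2.490577 * 0.718345 = 0.7335 m/s


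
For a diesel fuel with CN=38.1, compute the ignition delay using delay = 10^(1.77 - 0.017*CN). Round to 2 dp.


delay = 10^(1.77 - 0.017*CN)
Exponent = 1.77 - 0.017*38.1 = 1.1223
delay = 10^1.1223 = 13.25 ms


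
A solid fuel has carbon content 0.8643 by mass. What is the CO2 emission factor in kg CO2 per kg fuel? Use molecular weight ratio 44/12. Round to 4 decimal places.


EF = C_frac * (M_CO2 / M_C)
EF = 0.8643 * (44/12)
EF = 0.8643 * 3.666667 = 3.1691 kg_CO2/kg_fuel


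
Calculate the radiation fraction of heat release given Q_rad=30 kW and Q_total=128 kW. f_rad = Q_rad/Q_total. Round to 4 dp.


f_rad = Q_rad / Q_total
f_rad = 30 / 128 = 0.2344


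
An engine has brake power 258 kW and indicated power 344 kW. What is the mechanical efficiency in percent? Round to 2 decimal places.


eta_mech = (BP / IP) * 100
Ratio = 258 / 344 = 0.7500
eta_mech = 0.7500 * 100 = 75.00%


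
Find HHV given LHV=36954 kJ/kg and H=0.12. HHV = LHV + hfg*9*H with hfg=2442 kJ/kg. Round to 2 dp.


HHV = LHV + hfg * 9 * H
Water addition = 2442 * 9 * 0.12 = 2637.360 kJ/kg
HHV = 36954 + 2637.360 = 39591.36 kJ/kg


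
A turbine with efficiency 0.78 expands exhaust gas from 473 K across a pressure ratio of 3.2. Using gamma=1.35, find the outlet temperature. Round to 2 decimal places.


T_out = T_in * (1 - eta * (1 - PR^(-(gamma-1)/gamma)))
Exponent = -(1.35-1)/1.35 = -0.25925926
PR^exp = 3.2^(-0.25925926) = 0.73966521
Factor = 1 - 0.78*(1 - 0.73966521) = 0.79693886
T_out = 473 * 0.79693886 = 376.95 K


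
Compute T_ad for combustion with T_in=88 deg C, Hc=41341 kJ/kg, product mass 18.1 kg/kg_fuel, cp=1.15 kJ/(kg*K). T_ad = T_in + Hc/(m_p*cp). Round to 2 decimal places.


T_ad = T_in + Hc / (m_p * cp)
Denominator = 18.1 * 1.15 = 20.8150
Temperature rise = 41341 / 20.8150 = 1986.12 K
T_ad = 88 + 1986.12 = 2074.12 deg C


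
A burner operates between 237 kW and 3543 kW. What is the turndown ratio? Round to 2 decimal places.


TDR = Q_max / Q_min
TDR = 3543 / 237 = 14.95


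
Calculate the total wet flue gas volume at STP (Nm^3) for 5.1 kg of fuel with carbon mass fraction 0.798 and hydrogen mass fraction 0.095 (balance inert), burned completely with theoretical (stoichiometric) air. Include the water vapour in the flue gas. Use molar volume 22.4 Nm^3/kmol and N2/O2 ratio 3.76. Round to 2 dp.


Per kg fuel: CO2 = (C/12 kmol)*22.4 = (0.798/12)*22.4 = 1.48960 Nm^3
Per kg fuel: H2O = (H/2 kmol)*22.4 = (0.095/2)*22.4 = 1.06400 Nm^3
O2 needed per kg fuel = C/12 + H/4 = 0.798/12 + 0.095/4 = 0.09025000 kmol
Per kg fuel: N2 = O2*3.76*22.4 = 0.09025000*3.76*22.4 = 7.60122 Nm^3
Total per kg = 1.48960 + 1.06400 + 7.60122 = 10.15482 Nm^3
Total = 10.15482 * 5.1 = 51.79 Nm^3


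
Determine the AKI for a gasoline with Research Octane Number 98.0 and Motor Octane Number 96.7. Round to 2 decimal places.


AKI = (RON + MON) / 2
AKI = (98.0 + 96.7) / 2
AKI = 194.7 / 2 = 97.35


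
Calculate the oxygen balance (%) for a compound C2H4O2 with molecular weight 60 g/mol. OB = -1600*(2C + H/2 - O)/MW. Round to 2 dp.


OB = -1600 * (2C + H/2 - O) / MW
Inner = 2*2 + 4/2 - 2 = 4.00
OB = -1600 * 4.00 / 60 = -106.67%


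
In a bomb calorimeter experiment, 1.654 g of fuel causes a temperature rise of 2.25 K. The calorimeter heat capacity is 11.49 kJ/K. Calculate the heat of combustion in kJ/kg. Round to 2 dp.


Hc = C_cal * delta_T / m_fuel
Q_released = 11.49 * 2.25 = 25.8525 kJ
m_fuel = 1.654 g = 1.654/1000 kg = 0.001654 kg
Hc = 25.8525 / 0.001654 = 15630.29 kJ/kg


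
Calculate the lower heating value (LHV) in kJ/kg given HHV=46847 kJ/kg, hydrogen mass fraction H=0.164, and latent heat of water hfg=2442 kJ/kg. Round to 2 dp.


LHV = HHV - hfg * 9 * H
Water correction = 2442 * 9 * 0.164 = 3604.392 kJ/kg
LHV = 46847 - 3604.392 = 43242.61 kJ/kg


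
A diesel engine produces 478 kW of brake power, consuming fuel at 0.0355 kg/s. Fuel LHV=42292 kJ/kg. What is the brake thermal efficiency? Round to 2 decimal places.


eta_BTE = (BP / (mf * LHV)) * 100
Denominator = 0.0355 * 42292 = 1501.3660 kW
eta_BTE = (478 / 1501.3660) * 100 = 31.84%


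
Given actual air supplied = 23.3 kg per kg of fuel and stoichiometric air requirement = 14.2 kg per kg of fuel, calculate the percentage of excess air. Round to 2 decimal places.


Excess air = actual - stoichiometric = 23.3 - 14.2 = 9.10 kg/kg fuel
Excess air % = (excess / stoich) * 100 = (9.10 / 14.2) * 100 = 64.08%


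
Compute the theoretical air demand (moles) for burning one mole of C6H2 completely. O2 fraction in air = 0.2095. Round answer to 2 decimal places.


Balanced combustion: C6H2 + 6.5 O2 -> 6 CO2 + 1 H2O
O2 needed = C + H/4 = 6 + 2/4 = 6.50 moles
Air moles = O2 / 0.2095 = 6.50 / 0.2095 = 31.03 moles air


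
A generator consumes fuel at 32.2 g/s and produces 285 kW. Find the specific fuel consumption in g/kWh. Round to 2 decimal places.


SFC = (mf / BP) * 3600
Rate = 32.2 / 285 = 0.112982 g/(s*kW)
SFC = 0.112982 * 3600 = 406.74 g/kWh


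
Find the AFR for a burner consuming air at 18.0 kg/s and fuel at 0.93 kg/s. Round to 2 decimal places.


AFR = m_air / m_fuel
AFR = 18.0 / 0.93 = 19.35


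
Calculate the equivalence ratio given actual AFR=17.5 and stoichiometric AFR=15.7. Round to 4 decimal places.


phi = AFR_stoich / AFR_actual
phi = 15.7 / 17.5 = 0.8971


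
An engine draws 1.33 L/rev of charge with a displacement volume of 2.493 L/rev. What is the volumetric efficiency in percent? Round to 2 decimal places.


eta_v = (V_actual / V_disp) * 100
Ratio = 1.33 / 2.493 = 0.5335
eta_v = 0.5335 * 100 = 53.35%


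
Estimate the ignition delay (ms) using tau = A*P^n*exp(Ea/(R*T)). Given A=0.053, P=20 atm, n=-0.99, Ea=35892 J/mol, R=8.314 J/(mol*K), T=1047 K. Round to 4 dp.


tau = A * P^n * exp(Ea/(R*T))
P^n = 20^(-0.99) = 0.05152053
Ea/(R*T) = 35892/(8.314*1047) = 4.123262
exp(Ea/(R*T)) = 61.760391
tau = 0.053 * 0.05152053 * 61.760391 = 0.1686 ms


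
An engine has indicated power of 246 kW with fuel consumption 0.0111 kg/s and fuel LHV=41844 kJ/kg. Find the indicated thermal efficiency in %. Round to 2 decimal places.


eta_ith = (IP / (mf * LHV)) * 100
Denominator = 0.0111 * 41844 = 464.4684 kW
eta_ith = (246 / 464.4684) * 100 = 52.96%


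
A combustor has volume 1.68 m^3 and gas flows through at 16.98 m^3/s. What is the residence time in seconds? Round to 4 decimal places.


tau = V / Q_flow
tau = 1.68 / 16.98 = 0.0989 s


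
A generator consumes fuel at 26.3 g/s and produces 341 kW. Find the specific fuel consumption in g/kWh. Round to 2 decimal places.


SFC = (mf / BP) * 3600
Rate = 26.3 / 341 = 0.077126 g/(s*kW)
SFC = 0.077126 * 3600 = 277.65 g/kWh


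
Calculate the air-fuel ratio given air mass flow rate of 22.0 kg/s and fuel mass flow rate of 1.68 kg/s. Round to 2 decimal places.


AFR = m_air / m_fuel
AFR = 22.0 / 1.68 = 13.10


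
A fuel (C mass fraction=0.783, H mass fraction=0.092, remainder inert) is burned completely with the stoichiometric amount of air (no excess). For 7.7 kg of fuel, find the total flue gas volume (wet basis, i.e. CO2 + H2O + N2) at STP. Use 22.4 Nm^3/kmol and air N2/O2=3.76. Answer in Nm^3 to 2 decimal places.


Per kg fuel: CO2 = (C/12 kmol)*22.4 = (0.783/12)*22.4 = 1.46160 Nm^3
Per kg fuel: H2O = (H/2 kmol)*22.4 = (0.092/2)*22.4 = 1.03040 Nm^3
O2 needed per kg fuel = C/12 + H/4 = 0.783/12 + 0.092/4 = 0.08825000 kmol
Per kg fuel: N2 = O2*3.76*22.4 = 0.08825000*3.76*22.4 = 7.43277 Nm^3
Total per kg = 1.46160 + 1.03040 + 7.43277 = 9.92477 Nm^3
Total = 9.92477 * 7.7 = 76.42 Nm^3


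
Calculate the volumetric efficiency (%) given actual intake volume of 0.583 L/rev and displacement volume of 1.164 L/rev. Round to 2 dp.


eta_v = (V_actual / V_disp) * 100
Ratio = 0.583 / 1.164 = 0.5009
eta_v = 0.5009 * 100 = 50.09%


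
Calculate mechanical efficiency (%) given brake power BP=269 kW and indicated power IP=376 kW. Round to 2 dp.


eta_mech = (BP / IP) * 100
Ratio = 269 / 376 = 0.7154
eta_mech = 0.7154 * 100 = 71.54%


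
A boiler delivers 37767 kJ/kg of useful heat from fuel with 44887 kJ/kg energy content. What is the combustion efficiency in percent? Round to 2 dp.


Efficiency = (Q_useful / Q_fuel) * 100
Efficiency = (37767 / 44887) * 100
Efficiency = 0.8414 * 100 = 84.14%


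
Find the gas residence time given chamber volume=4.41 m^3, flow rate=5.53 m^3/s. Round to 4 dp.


tau = V / Q_flow
tau = 4.41 / 5.53 = 0.7975 s


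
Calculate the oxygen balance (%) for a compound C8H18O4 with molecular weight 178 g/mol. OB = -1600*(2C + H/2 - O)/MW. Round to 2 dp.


OB = -1600 * (2C + H/2 - O) / MW
Inner = 2*8 + 18/2 - 4 = 21.00
OB = -1600 * 21.00 / 178 = -188.76%


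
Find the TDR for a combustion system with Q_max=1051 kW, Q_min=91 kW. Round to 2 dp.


TDR = Q_max / Q_min
TDR = 1051 / 91 = 11.55


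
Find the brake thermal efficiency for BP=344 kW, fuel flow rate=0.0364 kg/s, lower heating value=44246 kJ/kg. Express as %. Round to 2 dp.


eta_BTE = (BP / (mf * LHV)) * 100
Denominator = 0.0364 * 44246 = 1610.5544 kW
eta_BTE = (344 / 1610.5544) * 100 = 21.36%


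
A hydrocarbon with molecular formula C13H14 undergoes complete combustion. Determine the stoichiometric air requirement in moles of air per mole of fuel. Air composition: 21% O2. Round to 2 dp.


Balanced combustion: C13H14 + 16.5 O2 -> 13 CO2 + 7 H2O
O2 needed = C + H/4 = 13 + 14/4 = 16.50 moles
Air moles = O2 / 0.21 = 16.50 / 0.21 = 78.57 moles air


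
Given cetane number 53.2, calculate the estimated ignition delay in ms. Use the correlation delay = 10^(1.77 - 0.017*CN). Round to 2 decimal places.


delay = 10^(1.77 - 0.017*CN)
Exponent = 1.77 - 0.017*53.2 = 0.8656
delay = 10^0.8656 = 7.34 ms


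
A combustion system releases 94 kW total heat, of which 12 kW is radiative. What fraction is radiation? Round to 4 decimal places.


f_rad = Q_rad / Q_total
f_rad = 12 / 94 = 0.1277


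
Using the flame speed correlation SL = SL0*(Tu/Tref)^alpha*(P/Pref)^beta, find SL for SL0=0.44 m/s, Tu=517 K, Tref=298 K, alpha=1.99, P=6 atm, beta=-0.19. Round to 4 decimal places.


SL = SL0 * (Tu/Tref)^alpha * (P/Pref)^beta
T ratio = 517/298 = 1.73489933
(T ratio)^alpha = 1.73489933^1.99 = 2.993338
(P/Pref)^beta = 6^(-0.19) = 0.711461
SL = 0.44 * 2.993338 * 0.711461 = 0.9370 m/s


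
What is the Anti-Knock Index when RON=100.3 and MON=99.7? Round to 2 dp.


AKI = (RON + MON) / 2
AKI = (100.3 + 99.7) / 2
AKI = 200.0 / 2 = 100.00


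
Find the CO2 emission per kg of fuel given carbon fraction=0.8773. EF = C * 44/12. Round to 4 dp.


EF = C_frac * (M_CO2 / M_C)
EF = 0.8773 * (44/12)
EF = 0.8773 * 3.666667 = 3.2168 kg_CO2/kg_fuel


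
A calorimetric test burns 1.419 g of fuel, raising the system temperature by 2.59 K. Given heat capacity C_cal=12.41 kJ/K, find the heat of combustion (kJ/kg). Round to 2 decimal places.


Hc = C_cal * delta_T / m_fuel
Q_released = 12.41 * 2.59 = 32.1419 kJ
m_fuel = 1.419 g = 1.419/1000 kg = 0.001419 kg
Hc = 32.1419 / 0.001419 = 22651.09 kJ/kg


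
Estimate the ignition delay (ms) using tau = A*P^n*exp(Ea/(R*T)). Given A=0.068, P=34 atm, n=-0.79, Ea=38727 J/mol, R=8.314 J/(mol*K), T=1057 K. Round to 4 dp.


tau = A * P^n * exp(Ea/(R*T))
P^n = 34^(-0.79) = 0.06167819
Ea/(R*T) = 38727/(8.314*1057) = 4.406856
exp(Ea/(R*T)) = 82.011205
tau = 0.068 * 0.06167819 * 82.011205 = 0.3440 ms


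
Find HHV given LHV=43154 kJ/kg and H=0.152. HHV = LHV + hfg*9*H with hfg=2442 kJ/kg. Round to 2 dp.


HHV = LHV + hfg * 9 * H
Water addition = 2442 * 9 * 0.152 = 3340.656 kJ/kg
HHV = 43154 + 3340.656 = 46494.66 kJ/kg


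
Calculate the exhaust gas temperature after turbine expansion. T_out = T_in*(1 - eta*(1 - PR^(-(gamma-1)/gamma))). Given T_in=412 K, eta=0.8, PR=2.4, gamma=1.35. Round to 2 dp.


T_out = T_in * (1 - eta * (1 - PR^(-(gamma-1)/gamma)))
Exponent = -(1.35-1)/1.35 = -0.25925926
PR^exp = 2.4^(-0.25925926) = 0.79694200
Factor = 1 - 0.8*(1 - 0.79694200) = 0.83755360
T_out = 412 * 0.83755360 = 345.07 K


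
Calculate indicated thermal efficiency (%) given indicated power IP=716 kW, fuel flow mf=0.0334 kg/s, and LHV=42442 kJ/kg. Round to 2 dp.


eta_ith = (IP / (mf * LHV)) * 100
Denominator = 0.0334 * 42442 = 1417.5628 kW
eta_ith = (716 / 1417.5628) * 100 = 50.51%


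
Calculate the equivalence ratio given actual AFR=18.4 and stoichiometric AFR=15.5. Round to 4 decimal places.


phi = AFR_stoich / AFR_actual
phi = 15.5 / 18.4 = 0.8424


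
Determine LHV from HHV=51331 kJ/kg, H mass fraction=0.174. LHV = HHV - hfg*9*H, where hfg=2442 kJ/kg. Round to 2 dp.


LHV = HHV - hfg * 9 * H
Water correction = 2442 * 9 * 0.174 = 3824.172 kJ/kg
LHV = 51331 - 3824.172 = 47506.83 kJ/kg


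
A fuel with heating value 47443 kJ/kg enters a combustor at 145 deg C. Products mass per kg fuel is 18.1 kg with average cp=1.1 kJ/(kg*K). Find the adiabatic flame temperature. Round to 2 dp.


T_ad = T_in + Hc / (m_p * cp)
Denominator = 18.1 * 1.1 = 19.9100
Temperature rise = 47443 / 19.9100 = 2382.87 K
T_ad = 145 + 2382.87 = 2527.87 deg C


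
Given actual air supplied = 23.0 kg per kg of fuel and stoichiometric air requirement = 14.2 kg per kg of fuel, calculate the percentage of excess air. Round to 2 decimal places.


Excess air = actual - stoichiometric = 23.0 - 14.2 = 8.80 kg/kg fuel
Excess air % = (excess / stoich) * 100 = (8.80 / 14.2) * 100 = 61.97%


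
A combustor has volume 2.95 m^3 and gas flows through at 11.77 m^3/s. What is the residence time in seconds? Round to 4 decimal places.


tau = V / Q_flow
tau = 2.95 / 11.77 = 0.2506 s


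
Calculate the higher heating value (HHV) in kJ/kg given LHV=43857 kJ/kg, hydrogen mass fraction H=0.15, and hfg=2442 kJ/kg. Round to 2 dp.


HHV = LHV + hfg * 9 * H
Water addition = 2442 * 9 * 0.15 = 3296.700 kJ/kg
HHV = 43857 + 3296.700 = 47153.70 kJ/kg


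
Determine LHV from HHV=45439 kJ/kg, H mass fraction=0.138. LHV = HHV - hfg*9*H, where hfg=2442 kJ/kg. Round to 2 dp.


LHV = HHV - hfg * 9 * H
Water correction = 2442 * 9 * 0.138 = 3032.964 kJ/kg
LHV = 45439 - 3032.964 = 42406.04 kJ/kg


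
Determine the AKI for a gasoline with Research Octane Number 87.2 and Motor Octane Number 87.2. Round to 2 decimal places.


AKI = (RON + MON) / 2
AKI = (87.2 + 87.2) / 2
AKI = 174.4 / 2 = 87.20


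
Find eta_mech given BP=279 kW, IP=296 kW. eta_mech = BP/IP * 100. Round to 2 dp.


eta_mech = (BP / IP) * 100
Ratio = 279 / 296 = 0.9426
eta_mech = 0.9426 * 100 = 94.26%


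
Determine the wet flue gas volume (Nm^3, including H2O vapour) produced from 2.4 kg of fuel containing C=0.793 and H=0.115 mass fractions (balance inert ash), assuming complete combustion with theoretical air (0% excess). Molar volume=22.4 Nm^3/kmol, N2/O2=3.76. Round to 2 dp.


Per kg fuel: CO2 = (C/12 kmol)*22.4 = (0.793/12)*22.4 = 1.48027 Nm^3
Per kg fuel: H2O = (H/2 kmol)*22.4 = (0.115/2)*22.4 = 1.28800 Nm^3
O2 needed per kg fuel = C/12 + H/4 = 0.793/12 + 0.115/4 = 0.09483333 kmol
Per kg fuel: N2 = O2*3.76*22.4 = 0.09483333*3.76*22.4 = 7.98724 Nm^3
Total per kg = 1.48027 + 1.28800 + 7.98724 = 10.75551 Nm^3
Total = 10.75551 * 2.4 = 25.81 Nm^3
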